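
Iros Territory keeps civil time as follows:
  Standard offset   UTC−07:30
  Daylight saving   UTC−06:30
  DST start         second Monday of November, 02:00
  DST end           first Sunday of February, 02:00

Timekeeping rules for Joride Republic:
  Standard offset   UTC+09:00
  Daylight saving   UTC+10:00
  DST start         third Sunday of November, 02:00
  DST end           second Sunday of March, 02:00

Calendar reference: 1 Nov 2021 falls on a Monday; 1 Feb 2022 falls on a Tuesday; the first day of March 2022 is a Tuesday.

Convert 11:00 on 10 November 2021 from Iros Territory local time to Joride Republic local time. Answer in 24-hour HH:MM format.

1 November 2021 is a Monday, so the first Monday is November 1 and the second is November 8.
1 February 2022 is a Tuesday, so the first Sunday is February 6.
10 November 2021 falls between 8 November 2021 and 6 February 2022, so daylight saving is in effect and Iros Territory is at UTC−06:30.
11:00 Iros Territory + 6h30m = 17:30 UTC.
1 November 2021 is a Monday, so the first Sunday is November 7 and the third is November 21.
1 March 2022 is a Tuesday, so the first Sunday is March 6 and the second is March 13.
At the standard offset (UTC+09:00), 17:30 UTC + 9h = 02:30 Joride Republic standard time (rolling into the next day, 11 November 2021).
Daylight saving runs 21 November 2021 – 13 March 2022; the standard-time date in Joride Republic, 11 November 2021, is outside that window, so Joride Republic is on standard time at UTC+09:00.
17:30 UTC + 9h = 02:30 Joride Republic (rolling into the next day, 11 November 2021).

02:30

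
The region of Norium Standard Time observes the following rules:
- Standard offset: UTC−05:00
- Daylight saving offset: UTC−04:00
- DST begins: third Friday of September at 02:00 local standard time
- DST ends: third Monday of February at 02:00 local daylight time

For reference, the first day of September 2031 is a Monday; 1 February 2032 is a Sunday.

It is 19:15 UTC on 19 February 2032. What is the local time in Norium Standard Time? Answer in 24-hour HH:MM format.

14:15

1 September 2031 is a Monday, so the first Friday is September 5 and the third is September 19.
1 February 2032 is a Sunday, so the first Monday is February 2 and the third is February 16.
At the standard offset (UTC−05:00), 19:15 UTC − 5h = 14:15 Norium Standard Time standard time.
The standard-time date in Norium Standard Time, 19 February 2032, does not fall between 19 September 2031 and 16 February 2032, so daylight saving is not in effect and Norium Standard Time is at UTC−05:00.
19:15 UTC − 5h = 14:15 local.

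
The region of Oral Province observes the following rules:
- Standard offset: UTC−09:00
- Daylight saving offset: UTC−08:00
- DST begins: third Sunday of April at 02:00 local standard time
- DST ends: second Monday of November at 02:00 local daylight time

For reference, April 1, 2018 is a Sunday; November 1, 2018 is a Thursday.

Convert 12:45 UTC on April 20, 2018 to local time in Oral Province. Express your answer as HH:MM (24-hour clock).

04:45

1 April 2018 is a Sunday, so the first Sunday is April 1 and the third is April 15.
1 November 2018 is a Thursday, so the first Monday is November 5 and the second is November 12.
At the standard offset (UTC−09:00), 12:45 UTC − 9h = 03:45 Oral Province standard time.
The standard-time date in Oral Province, April 20, 2018, lies within the daylight-saving period (15 April – 12 November), so Oral Province is on daylight time, UTC−08:00.
12:45 UTC − 8h = 04:45 local.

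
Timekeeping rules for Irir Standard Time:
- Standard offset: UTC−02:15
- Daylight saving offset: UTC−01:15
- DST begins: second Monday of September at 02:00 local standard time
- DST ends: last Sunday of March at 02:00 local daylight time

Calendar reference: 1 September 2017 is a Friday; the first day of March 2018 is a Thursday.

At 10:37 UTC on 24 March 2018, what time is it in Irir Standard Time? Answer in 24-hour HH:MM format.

09:22

1 September 2017 is a Friday, so the first Monday is September 4 and the second is September 11.
1 March 2018 is a Thursday, so Sundays fall on 4, 11, 18, 25; the last is March 25.
At the standard offset (UTC−02:15), 10:37 UTC − 2h15m = 08:22 Irir Standard Time standard time.
Daylight saving runs 11 September 2017 – 25 March 2018; the standard-time date in Irir Standard Time, 24 March 2018, is inside that window, so Irir Standard Time is at UTC−01:15.
10:37 UTC − 1h15m = 09:22 local.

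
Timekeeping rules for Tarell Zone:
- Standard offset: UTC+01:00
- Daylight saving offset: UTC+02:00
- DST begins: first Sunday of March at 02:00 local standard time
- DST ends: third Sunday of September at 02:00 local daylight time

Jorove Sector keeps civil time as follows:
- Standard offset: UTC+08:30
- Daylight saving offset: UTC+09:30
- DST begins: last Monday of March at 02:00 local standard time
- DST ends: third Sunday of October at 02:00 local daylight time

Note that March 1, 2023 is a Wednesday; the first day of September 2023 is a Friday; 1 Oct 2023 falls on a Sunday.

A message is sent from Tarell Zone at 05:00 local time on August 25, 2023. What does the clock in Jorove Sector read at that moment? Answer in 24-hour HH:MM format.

12:30

1 March 2023 is a Wednesday, so the first Sunday is March 5.
1 September 2023 is a Friday, so the first Sunday is September 3 and the third is September 17.
August 25, 2023 falls between 5 March and 17 September, so daylight saving is in effect and Tarell Zone is at UTC+02:00.
05:00 Tarell Zone − 2h = 03:00 UTC.
1 March 2023 is a Wednesday, so Mondays fall on 6, 13, 20, 27; the last is March 27.
1 October 2023 is a Sunday, so the first Sunday is October 1 and the third is October 15.
At the standard offset (UTC+08:30), 03:00 UTC + 8h30m = 11:30 Jorove Sector standard time.
The standard-time date in Jorove Sector, August 25, 2023, lies within the daylight-saving period (27 March – 15 October), so Jorove Sector is on daylight time, UTC+09:30.
03:00 UTC + 9h30m = 12:30 Jorove Sector.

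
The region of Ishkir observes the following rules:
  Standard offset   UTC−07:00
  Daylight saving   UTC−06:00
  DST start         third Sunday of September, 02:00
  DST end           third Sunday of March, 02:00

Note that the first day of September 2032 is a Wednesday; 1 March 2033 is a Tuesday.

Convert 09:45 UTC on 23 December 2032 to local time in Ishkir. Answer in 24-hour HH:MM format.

03:45

1 September 2032 is a Wednesday, so the first Sunday is September 5 and the third is September 19.
1 March 2033 is a Tuesday, so the first Sunday is March 6 and the third is March 20.
At the standard offset (UTC−07:00), 09:45 UTC − 7h = 02:45 Ishkir standard time.
The standard-time date in Ishkir, 23 December 2032, lies within the daylight-saving period (19 September 2032 – 20 March 2033), so Ishkir is on daylight time, UTC−06:00.
09:45 UTC − 6h = 03:45 local.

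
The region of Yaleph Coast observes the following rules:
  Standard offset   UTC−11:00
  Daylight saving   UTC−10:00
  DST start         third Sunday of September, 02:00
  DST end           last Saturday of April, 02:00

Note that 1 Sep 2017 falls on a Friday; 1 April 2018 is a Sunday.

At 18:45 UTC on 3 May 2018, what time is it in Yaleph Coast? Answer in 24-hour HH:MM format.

1 September 2017 is a Friday, so the first Sunday is September 3 and the third is September 17.
1 April 2018 is a Sunday, so Saturdays fall on 7, 14, 21, 28; the last is April 28.
At the standard offset (UTC−11:00), 18:45 UTC − 11h = 07:45 Yaleph Coast standard time.
Daylight saving runs 17 September 2017 – 28 April 2018; the standard-time date in Yaleph Coast, 3 May 2018, is outside that window, so Yaleph Coast is on standard time at UTC−11:00.
18:45 UTC − 11h = 07:45 local.

07:45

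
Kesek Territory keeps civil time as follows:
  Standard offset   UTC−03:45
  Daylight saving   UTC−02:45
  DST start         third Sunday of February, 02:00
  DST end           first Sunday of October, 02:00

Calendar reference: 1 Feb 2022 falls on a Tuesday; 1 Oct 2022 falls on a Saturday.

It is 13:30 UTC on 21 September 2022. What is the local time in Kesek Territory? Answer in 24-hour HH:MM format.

10:45

1 February 2022 is a Tuesday, so the first Sunday is February 6 and the third is February 20.
1 October 2022 is a Saturday, so the first Sunday is October 2.
At the standard offset (UTC−03:45), 13:30 UTC − 3h45m = 09:45 Kesek Territory standard time.
The standard-time date in Kesek Territory, 21 September 2022, falls between 20 February and 2 October, so daylight saving is in effect and Kesek Territory is at UTC−02:45.
13:30 UTC − 2h45m = 10:45 local.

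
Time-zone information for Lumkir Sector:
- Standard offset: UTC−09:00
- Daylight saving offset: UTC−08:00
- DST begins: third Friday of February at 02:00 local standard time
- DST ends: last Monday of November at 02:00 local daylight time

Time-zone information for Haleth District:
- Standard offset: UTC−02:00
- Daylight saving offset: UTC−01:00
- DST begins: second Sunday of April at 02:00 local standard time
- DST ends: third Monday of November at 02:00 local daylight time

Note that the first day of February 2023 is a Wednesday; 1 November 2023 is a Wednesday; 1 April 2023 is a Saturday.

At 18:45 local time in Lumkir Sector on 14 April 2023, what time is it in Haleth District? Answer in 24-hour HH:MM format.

01:45

1 February 2023 is a Wednesday, so the first Friday is February 3 and the third is February 17.
1 November 2023 is a Wednesday, so Mondays fall on 6, 13, 20, 27; the last is November 27.
14 April 2023 lies within the daylight-saving period (17 February – 27 November), so Lumkir Sector is on daylight time, UTC−08:00.
18:45 Lumkir Sector + 8h = 02:45 UTC (rolling into the next day, 15 April 2023).
1 April 2023 is a Saturday, so the first Sunday is April 2 and the second is April 9.
1 November 2023 is a Wednesday, so the first Monday is November 6 and the third is November 20.
At the standard offset (UTC−02:00), 02:45 UTC − 2h = 00:45 Haleth District standard time.
The standard-time date in Haleth District, 15 April 2023, falls between 9 April and 20 November, so daylight saving is in effect and Haleth District is at UTC−01:00.
02:45 UTC − 1h = 01:45 Haleth District.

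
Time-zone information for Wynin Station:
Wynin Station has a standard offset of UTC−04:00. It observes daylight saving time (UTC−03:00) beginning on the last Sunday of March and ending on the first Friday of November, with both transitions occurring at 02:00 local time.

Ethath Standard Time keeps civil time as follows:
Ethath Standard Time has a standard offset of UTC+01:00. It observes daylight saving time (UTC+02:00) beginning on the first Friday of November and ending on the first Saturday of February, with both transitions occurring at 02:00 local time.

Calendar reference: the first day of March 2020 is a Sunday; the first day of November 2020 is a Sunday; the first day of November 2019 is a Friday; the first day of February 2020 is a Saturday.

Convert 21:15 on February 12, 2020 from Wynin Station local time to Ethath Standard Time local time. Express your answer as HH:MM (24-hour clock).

02:15

1 March 2020 is a Sunday, so Sundays fall on 1, 8, 15, 22, 29; the last is March 29.
1 November 2020 is a Sunday, so the first Friday is November 6.
February 12, 2020 does not fall between 29 March and 6 November, so daylight saving is not in effect and Wynin Station is at UTC−04:00.
21:15 Wynin Station + 4h = 01:15 UTC (rolling into the next day, 13 February 2020).
1 November 2019 is a Friday, so the first Friday is November 1.
1 February 2020 is a Saturday, so the first Saturday is February 1.
At the standard offset (UTC+01:00), 01:15 UTC + 1h = 02:15 Ethath Standard Time standard time.
The standard-time date in Ethath Standard Time, February 13, 2020, does not fall between 1 November 2019 and 1 February 2020, so daylight saving is not in effect and Ethath Standard Time is at UTC+01:00.
01:15 UTC + 1h = 02:15 Ethath Standard Time.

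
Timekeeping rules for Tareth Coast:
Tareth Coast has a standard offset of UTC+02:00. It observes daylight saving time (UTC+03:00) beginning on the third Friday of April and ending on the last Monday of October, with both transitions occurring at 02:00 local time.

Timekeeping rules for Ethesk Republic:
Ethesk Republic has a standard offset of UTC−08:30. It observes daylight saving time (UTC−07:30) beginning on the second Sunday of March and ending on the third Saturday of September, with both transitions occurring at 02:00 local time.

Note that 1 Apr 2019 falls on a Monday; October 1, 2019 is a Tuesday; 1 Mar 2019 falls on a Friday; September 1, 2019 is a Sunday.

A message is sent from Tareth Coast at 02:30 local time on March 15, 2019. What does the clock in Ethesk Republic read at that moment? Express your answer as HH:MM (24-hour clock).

1 April 2019 is a Monday, so the first Friday is April 5 and the third is April 19.
1 October 2019 is a Tuesday, so Mondays fall on 7, 14, 21, 28; the last is October 28.
March 15, 2019 is outside the daylight-saving period (19 April – 28 October), so Tareth Coast is on standard time, UTC+02:00.
02:30 Tareth Coast − 2h = 00:30 UTC.
1 March 2019 is a Friday, so the first Sunday is March 3 and the second is March 10.
1 September 2019 is a Sunday, so the first Saturday is September 7 and the third is September 21.
At the standard offset (UTC−08:30), 00:30 UTC − 8h30m = 16:00 Ethesk Republic standard time (rolling into the previous day, 14 March 2019).
The standard-time date in Ethesk Republic, March 14, 2019, lies within the daylight-saving period (10 March – 21 September), so Ethesk Republic is on daylight time, UTC−07:30.
00:30 UTC − 7h30m = 17:00 Ethesk Republic (rolling into the previous day, 14 March 2019).

17:00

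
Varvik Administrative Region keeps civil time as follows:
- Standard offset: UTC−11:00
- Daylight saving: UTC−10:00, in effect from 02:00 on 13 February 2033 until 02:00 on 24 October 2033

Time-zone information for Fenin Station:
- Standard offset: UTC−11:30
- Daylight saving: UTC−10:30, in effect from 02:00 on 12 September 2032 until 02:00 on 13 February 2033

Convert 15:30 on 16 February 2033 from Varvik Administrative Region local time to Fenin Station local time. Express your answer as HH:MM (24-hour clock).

14:00

16 February 2033 lies within the daylight-saving period (13 February – 24 October), so Varvik Administrative Region is on daylight time, UTC−10:00.
15:30 Varvik Administrative Region + 10h = 01:30 UTC (rolling into the next day, 17 February 2033).
At the standard offset (UTC−11:30), 01:30 UTC − 11h30m = 14:00 Fenin Station standard time (rolling into the previous day, 16 February 2033).
The standard-time date in Fenin Station, 16 February 2033, does not fall between 12 September 2032 and 13 February 2033, so daylight saving is not in effect and Fenin Station is at UTC−11:30.
01:30 UTC − 11h30m = 14:00 Fenin Station (rolling into the previous day, 16 February 2033).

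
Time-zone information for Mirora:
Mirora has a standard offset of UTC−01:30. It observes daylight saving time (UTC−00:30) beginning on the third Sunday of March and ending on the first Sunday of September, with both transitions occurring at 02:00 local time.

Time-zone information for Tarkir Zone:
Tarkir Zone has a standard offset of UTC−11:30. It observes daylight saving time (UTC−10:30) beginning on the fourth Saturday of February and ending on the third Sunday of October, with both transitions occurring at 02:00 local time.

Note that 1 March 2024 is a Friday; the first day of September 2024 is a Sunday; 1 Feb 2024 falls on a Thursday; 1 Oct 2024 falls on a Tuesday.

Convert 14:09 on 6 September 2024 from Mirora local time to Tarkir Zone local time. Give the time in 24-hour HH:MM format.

05:09

1 March 2024 is a Friday, so the first Sunday is March 3 and the third is March 17.
1 September 2024 is a Sunday, so the first Sunday is September 1.
6 September 2024 is outside the daylight-saving period (17 March – 1 September), so Mirora is on standard time, UTC−01:30.
14:09 Mirora + 1h30m = 15:39 UTC.
1 February 2024 is a Thursday, so the first Saturday is February 3 and the fourth is February 24.
1 October 2024 is a Tuesday, so the first Sunday is October 6 and the third is October 20.
At the standard offset (UTC−11:30), 15:39 UTC − 11h30m = 04:09 Tarkir Zone standard time.
The standard-time date in Tarkir Zone, 6 September 2024, lies within the daylight-saving period (24 February – 20 October), so Tarkir Zone is on daylight time, UTC−10:30.
15:39 UTC − 10h30m = 05:09 Tarkir Zone.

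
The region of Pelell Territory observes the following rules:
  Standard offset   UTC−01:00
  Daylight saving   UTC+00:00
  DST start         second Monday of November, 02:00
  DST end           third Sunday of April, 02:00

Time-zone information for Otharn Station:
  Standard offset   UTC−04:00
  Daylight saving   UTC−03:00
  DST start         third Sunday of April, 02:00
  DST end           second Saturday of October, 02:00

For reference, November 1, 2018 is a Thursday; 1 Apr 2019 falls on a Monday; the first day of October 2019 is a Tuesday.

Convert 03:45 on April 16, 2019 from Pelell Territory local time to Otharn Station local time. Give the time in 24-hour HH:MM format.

23:45

1 November 2018 is a Thursday, so the first Monday is November 5 and the second is November 12.
1 April 2019 is a Monday, so the first Sunday is April 7 and the third is April 21.
Daylight saving runs 12 November 2018 – 21 April 2019; April 16, 2019 is inside that window, so Pelell Territory is at UTC+00:00.
03:45 Pelell Territory − 0h = 03:45 UTC.
1 April 2019 is a Monday, so the first Sunday is April 7 and the third is April 21.
1 October 2019 is a Tuesday, so the first Saturday is October 5 and the second is October 12.
At the standard offset (UTC−04:00), 03:45 UTC − 4h = 23:45 Otharn Station standard time (rolling into the previous day, 15 April 2019).
The standard-time date in Otharn Station, April 15, 2019, is outside the daylight-saving period (21 April – 12 October), so Otharn Station is on standard time, UTC−04:00.
03:45 UTC − 4h = 23:45 Otharn Station (rolling into the previous day, 15 April 2019).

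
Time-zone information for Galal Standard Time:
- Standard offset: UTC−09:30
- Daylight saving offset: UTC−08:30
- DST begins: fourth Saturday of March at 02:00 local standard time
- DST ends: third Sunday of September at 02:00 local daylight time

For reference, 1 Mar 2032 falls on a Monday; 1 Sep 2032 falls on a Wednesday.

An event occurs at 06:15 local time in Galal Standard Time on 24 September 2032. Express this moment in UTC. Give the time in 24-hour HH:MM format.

15:45

1 March 2032 is a Monday, so the first Saturday is March 6 and the fourth is March 27.
1 September 2032 is a Wednesday, so the first Sunday is September 5 and the third is September 19.
24 September 2032 is outside the daylight-saving period (27 March – 19 September), so Galal Standard Time is on standard time, UTC−09:30.
06:15 local + 9h30m = 15:45 UTC.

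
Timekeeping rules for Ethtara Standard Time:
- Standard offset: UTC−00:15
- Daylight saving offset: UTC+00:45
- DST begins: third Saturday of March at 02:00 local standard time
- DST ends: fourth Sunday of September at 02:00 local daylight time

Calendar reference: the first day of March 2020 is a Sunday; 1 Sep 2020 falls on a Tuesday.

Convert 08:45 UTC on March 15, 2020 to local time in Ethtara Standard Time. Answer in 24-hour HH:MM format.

08:30

1 March 2020 is a Sunday, so the first Saturday is March 7 and the third is March 21.
1 September 2020 is a Tuesday, so the first Sunday is September 6 and the fourth is September 27.
At the standard offset (UTC−00:15), 08:45 UTC − 0h15m = 08:30 Ethtara Standard Time standard time.
The standard-time date in Ethtara Standard Time, March 15, 2020, is outside the daylight-saving period (21 March – 27 September), so Ethtara Standard Time is on standard time, UTC−00:15.
08:45 UTC − 0h15m = 08:30 local.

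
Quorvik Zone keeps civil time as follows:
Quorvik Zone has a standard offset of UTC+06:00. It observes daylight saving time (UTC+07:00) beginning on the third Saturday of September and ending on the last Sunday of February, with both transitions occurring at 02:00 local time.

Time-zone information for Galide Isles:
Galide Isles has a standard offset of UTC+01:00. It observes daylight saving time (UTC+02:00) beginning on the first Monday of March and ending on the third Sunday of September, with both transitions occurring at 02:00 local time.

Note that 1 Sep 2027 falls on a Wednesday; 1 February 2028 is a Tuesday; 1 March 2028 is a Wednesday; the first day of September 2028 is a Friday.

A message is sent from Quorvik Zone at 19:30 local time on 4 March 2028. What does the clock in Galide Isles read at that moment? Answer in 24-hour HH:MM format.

14:30

1 September 2027 is a Wednesday, so the first Saturday is September 4 and the third is September 18.
1 February 2028 is a Tuesday, so Sundays fall on 6, 13, 20, 27; the last is February 27.
4 March 2028 does not fall between 18 September 2027 and 27 February 2028, so daylight saving is not in effect and Quorvik Zone is at UTC+06:00.
19:30 Quorvik Zone − 6h = 13:30 UTC.
1 March 2028 is a Wednesday, so the first Monday is March 6.
1 September 2028 is a Friday, so the first Sunday is September 3 and the third is September 17.
At the standard offset (UTC+01:00), 13:30 UTC + 1h = 14:30 Galide Isles standard time.
The standard-time date in Galide Isles, 4 March 2028, is outside the daylight-saving period (6 March – 17 September), so Galide Isles is on standard time, UTC+01:00.
13:30 UTC + 1h = 14:30 Galide Isles.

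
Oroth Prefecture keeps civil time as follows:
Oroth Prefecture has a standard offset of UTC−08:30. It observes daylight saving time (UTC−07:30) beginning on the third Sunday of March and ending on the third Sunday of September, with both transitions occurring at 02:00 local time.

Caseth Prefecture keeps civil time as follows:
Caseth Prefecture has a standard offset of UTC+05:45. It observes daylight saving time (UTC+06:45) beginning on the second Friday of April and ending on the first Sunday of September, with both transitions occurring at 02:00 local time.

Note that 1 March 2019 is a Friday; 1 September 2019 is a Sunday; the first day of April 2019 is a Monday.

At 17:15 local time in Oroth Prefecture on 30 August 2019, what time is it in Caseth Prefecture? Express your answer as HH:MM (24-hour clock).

1 March 2019 is a Friday, so the first Sunday is March 3 and the third is March 17.
1 September 2019 is a Sunday, so the first Sunday is September 1 and the third is September 15.
30 August 2019 falls between 17 March and 15 September, so daylight saving is in effect and Oroth Prefecture is at UTC−07:30.
17:15 Oroth Prefecture + 7h30m = 00:45 UTC (rolling into the next day, 31 August 2019).
1 April 2019 is a Monday, so the first Friday is April 5 and the second is April 12.
1 September 2019 is a Sunday, so the first Sunday is September 1.
At the standard offset (UTC+05:45), 00:45 UTC + 5h45m = 06:30 Caseth Prefecture standard time.
Daylight saving runs 12 April – 1 September; the standard-time date in Caseth Prefecture, 31 August 2019, is inside that window, so Caseth Prefecture is at UTC+06:45.
00:45 UTC + 6h45m = 07:30 Caseth Prefecture.

07:30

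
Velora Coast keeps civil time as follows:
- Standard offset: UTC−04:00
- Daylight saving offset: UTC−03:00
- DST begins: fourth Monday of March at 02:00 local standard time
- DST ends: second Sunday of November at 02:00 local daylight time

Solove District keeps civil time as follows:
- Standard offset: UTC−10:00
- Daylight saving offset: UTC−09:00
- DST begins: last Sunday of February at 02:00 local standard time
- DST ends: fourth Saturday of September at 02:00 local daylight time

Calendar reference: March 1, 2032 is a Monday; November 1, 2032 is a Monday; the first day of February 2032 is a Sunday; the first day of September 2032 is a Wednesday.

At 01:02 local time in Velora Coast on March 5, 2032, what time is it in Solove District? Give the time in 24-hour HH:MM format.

20:02

1 March 2032 is a Monday, so the first Monday is March 1 and the fourth is March 22.
1 November 2032 is a Monday, so the first Sunday is November 7 and the second is November 14.
Daylight saving runs 22 March – 14 November; March 5, 2032 is outside that window, so Velora Coast is on standard time at UTC−04:00.
01:02 Velora Coast + 4h = 05:02 UTC.
1 February 2032 is a Sunday, so Sundays fall on 1, 8, 15, 22, 29; the last is February 29.
1 September 2032 is a Wednesday, so the first Saturday is September 4 and the fourth is September 25.
At the standard offset (UTC−10:00), 05:02 UTC − 10h = 19:02 Solove District standard time (rolling into the previous day, 4 March 2032).
Daylight saving runs 29 February – 25 September; the standard-time date in Solove District, March 4, 2032, is inside that window, so Solove District is at UTC−09:00.
05:02 UTC − 9h = 20:02 Solove District (rolling into the previous day, 4 March 2032).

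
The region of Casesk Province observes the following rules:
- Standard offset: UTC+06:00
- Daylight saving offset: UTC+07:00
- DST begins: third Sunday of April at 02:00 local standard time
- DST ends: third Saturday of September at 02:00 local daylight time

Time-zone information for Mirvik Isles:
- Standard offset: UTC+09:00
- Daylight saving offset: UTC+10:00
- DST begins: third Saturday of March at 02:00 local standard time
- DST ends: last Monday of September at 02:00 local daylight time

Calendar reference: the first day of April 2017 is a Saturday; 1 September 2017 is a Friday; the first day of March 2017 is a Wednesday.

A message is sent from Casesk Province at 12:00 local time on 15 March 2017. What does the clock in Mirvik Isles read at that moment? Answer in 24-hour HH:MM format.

1 April 2017 is a Saturday, so the first Sunday is April 2 and the third is April 16.
1 September 2017 is a Friday, so the first Saturday is September 2 and the third is September 16.
15 March 2017 does not fall between 16 April and 16 September, so daylight saving is not in effect and Casesk Province is at UTC+06:00.
12:00 Casesk Province − 6h = 06:00 UTC.
1 March 2017 is a Wednesday, so the first Saturday is March 4 and the third is March 18.
1 September 2017 is a Friday, so Mondays fall on 4, 11, 18, 25; the last is September 25.
At the standard offset (UTC+09:00), 06:00 UTC + 9h = 15:00 Mirvik Isles standard time.
Daylight saving runs 18 March – 25 September; the standard-time date in Mirvik Isles, 15 March 2017, is outside that window, so Mirvik Isles is on standard time at UTC+09:00.
06:00 UTC + 9h = 15:00 Mirvik Isles.

15:00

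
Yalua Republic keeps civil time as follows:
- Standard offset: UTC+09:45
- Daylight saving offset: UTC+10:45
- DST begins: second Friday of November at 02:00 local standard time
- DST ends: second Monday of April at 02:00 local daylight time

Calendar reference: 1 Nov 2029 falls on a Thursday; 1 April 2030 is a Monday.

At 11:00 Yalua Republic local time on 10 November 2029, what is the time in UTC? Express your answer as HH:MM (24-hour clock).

00:15

1 November 2029 is a Thursday, so the first Friday is November 2 and the second is November 9.
1 April 2030 is a Monday, so the first Monday is April 1 and the second is April 8.
10 November 2029 falls between 9 November 2029 and 8 April 2030, so daylight saving is in effect and Yalua Republic is at UTC+10:45.
11:00 local − 10h45m = 00:15 UTC.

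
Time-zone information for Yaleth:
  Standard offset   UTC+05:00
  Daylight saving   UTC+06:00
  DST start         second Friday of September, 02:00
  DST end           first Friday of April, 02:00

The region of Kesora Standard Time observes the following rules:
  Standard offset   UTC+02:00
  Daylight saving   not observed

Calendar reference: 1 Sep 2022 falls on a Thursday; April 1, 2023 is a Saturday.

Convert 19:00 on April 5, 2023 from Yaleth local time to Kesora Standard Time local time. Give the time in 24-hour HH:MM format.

1 September 2022 is a Thursday, so the first Friday is September 2 and the second is September 9.
1 April 2023 is a Saturday, so the first Friday is April 7.
Daylight saving runs 9 September 2022 – 7 April 2023; April 5, 2023 is inside that window, so Yaleth is at UTC+06:00.
19:00 Yaleth − 6h = 13:00 UTC.
Kesora Standard Time has no daylight saving, so its offset is UTC+02:00 year-round.
13:00 UTC + 2h = 15:00 Kesora Standard Time.

15:00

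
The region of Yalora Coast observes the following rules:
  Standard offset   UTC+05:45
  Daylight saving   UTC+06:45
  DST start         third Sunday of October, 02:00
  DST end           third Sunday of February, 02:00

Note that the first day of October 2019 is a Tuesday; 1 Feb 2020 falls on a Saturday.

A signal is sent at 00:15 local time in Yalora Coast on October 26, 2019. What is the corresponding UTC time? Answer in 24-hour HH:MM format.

1 October 2019 is a Tuesday, so the first Sunday is October 6 and the third is October 20.
1 February 2020 is a Saturday, so the first Sunday is February 2 and the third is February 16.
Daylight saving runs 20 October 2019 – 16 February 2020; October 26, 2019 is inside that window, so Yalora Coast is at UTC+06:45.
00:15 local − 6h45m = 17:30 UTC (rolling into the previous day, 25 October 2019).

17:30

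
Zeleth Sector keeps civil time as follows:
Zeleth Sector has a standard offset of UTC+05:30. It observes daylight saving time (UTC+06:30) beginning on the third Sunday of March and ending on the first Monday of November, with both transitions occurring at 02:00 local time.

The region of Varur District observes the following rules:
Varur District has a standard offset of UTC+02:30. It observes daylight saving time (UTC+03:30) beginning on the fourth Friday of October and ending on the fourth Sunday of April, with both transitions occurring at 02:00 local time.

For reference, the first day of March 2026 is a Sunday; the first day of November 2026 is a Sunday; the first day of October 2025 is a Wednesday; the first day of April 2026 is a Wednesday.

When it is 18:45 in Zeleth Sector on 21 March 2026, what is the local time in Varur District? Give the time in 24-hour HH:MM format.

15:45

1 March 2026 is a Sunday, so the first Sunday is March 1 and the third is March 15.
1 November 2026 is a Sunday, so the first Monday is November 2.
Daylight saving runs 15 March – 2 November; 21 March 2026 is inside that window, so Zeleth Sector is at UTC+06:30.
18:45 Zeleth Sector − 6h30m = 12:15 UTC.
1 October 2025 is a Wednesday, so the first Friday is October 3 and the fourth is October 24.
1 April 2026 is a Wednesday, so the first Sunday is April 5 and the fourth is April 26.
At the standard offset (UTC+02:30), 12:15 UTC + 2h30m = 14:45 Varur District standard time.
The standard-time date in Varur District, 21 March 2026, falls between 24 October 2025 and 26 April 2026, so daylight saving is in effect and Varur District is at UTC+03:30.
12:15 UTC + 3h30m = 15:45 Varur District.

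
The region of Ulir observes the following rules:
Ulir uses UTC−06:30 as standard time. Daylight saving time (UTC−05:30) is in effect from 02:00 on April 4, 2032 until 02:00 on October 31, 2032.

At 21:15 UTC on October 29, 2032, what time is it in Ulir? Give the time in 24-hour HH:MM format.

At the standard offset (UTC−06:30), 21:15 UTC − 6h30m = 14:45 Ulir standard time.
Daylight saving runs 4 April – 31 October; the standard-time date in Ulir, October 29, 2032, is inside that window, so Ulir is at UTC−05:30.
21:15 UTC − 5h30m = 15:45 local.

15:45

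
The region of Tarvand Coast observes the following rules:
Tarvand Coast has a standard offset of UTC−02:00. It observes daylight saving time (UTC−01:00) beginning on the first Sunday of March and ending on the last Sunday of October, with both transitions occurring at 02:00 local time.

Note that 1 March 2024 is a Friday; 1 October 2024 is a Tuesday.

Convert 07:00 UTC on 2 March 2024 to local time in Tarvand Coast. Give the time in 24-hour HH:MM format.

05:00

1 March 2024 is a Friday, so the first Sunday is March 3.
1 October 2024 is a Tuesday, so Sundays fall on 6, 13, 20, 27; the last is October 27.
At the standard offset (UTC−02:00), 07:00 UTC − 2h = 05:00 Tarvand Coast standard time.
Daylight saving runs 3 March – 27 October; the standard-time date in Tarvand Coast, 2 March 2024, is outside that window, so Tarvand Coast is on standard time at UTC−02:00.
07:00 UTC − 2h = 05:00 local.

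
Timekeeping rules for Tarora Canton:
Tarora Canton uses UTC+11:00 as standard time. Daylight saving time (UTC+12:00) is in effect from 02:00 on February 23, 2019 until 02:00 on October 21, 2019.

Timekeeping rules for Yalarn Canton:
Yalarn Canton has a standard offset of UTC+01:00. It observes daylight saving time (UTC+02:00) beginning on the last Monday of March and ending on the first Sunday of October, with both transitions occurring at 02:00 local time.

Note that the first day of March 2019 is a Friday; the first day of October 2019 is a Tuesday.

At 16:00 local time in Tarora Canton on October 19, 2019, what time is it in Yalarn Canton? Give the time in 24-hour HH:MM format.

05:00

Daylight saving runs 23 February – 21 October; October 19, 2019 is inside that window, so Tarora Canton is at UTC+12:00.
16:00 Tarora Canton − 12h = 04:00 UTC.
1 March 2019 is a Friday, so Mondays fall on 4, 11, 18, 25; the last is March 25.
1 October 2019 is a Tuesday, so the first Sunday is October 6.
At the standard offset (UTC+01:00), 04:00 UTC + 1h = 05:00 Yalarn Canton standard time.
The standard-time date in Yalarn Canton, October 19, 2019, does not fall between 25 March and 6 October, so daylight saving is not in effect and Yalarn Canton is at UTC+01:00.
04:00 UTC + 1h = 05:00 Yalarn Canton.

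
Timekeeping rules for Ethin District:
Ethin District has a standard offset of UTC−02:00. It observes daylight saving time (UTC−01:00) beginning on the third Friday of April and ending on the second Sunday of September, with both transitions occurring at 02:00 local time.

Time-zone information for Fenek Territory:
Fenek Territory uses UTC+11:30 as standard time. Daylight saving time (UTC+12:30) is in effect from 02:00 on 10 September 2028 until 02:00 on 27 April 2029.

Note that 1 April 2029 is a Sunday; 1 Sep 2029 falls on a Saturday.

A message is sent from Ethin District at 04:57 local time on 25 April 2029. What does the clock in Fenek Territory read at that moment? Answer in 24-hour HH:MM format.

18:27

1 April 2029 is a Sunday, so the first Friday is April 6 and the third is April 20.
1 September 2029 is a Saturday, so the first Sunday is September 2 and the second is September 9.
25 April 2029 falls between 20 April and 9 September, so daylight saving is in effect and Ethin District is at UTC−01:00.
04:57 Ethin District + 1h = 05:57 UTC.
At the standard offset (UTC+11:30), 05:57 UTC + 11h30m = 17:27 Fenek Territory standard time.
The standard-time date in Fenek Territory, 25 April 2029, falls between 10 September 2028 and 27 April 2029, so daylight saving is in effect and Fenek Territory is at UTC+12:30.
05:57 UTC + 12h30m = 18:27 Fenek Territory.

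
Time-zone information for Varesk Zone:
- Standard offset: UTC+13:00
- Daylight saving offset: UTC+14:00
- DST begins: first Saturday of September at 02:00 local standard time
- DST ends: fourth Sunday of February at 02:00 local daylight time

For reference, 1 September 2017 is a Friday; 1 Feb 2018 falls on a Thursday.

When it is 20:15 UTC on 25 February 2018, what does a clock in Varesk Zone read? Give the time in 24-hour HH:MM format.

1 September 2017 is a Friday, so the first Saturday is September 2.
1 February 2018 is a Thursday, so the first Sunday is February 4 and the fourth is February 25.
At the standard offset (UTC+13:00), 20:15 UTC + 13h = 09:15 Varesk Zone standard time (rolling into the next day, 26 February 2018).
Daylight saving runs 2 September 2017 – 25 February 2018; the standard-time date in Varesk Zone, 26 February 2018, is outside that window, so Varesk Zone is on standard time at UTC+13:00.
20:15 UTC + 13h = 09:15 local (rolling into the next day, 26 February 2018).

09:15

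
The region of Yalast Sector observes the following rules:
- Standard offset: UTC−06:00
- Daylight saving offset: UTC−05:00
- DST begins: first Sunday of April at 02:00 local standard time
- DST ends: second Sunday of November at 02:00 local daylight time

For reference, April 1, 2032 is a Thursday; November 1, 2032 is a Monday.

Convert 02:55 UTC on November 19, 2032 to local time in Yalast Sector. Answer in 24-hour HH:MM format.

20:55

1 April 2032 is a Thursday, so the first Sunday is April 4.
1 November 2032 is a Monday, so the first Sunday is November 7 and the second is November 14.
At the standard offset (UTC−06:00), 02:55 UTC − 6h = 20:55 Yalast Sector standard time (rolling into the previous day, 18 November 2032).
The standard-time date in Yalast Sector, November 18, 2032, does not fall between 4 April and 14 November, so daylight saving is not in effect and Yalast Sector is at UTC−06:00.
02:55 UTC − 6h = 20:55 local (rolling into the previous day, 18 November 2032).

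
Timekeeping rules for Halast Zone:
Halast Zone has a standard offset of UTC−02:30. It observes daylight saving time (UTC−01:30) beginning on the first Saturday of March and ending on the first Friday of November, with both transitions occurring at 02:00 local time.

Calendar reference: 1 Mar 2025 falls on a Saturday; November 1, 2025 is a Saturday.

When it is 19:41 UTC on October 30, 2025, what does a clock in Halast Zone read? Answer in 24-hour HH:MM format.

1 March 2025 is a Saturday, so the first Saturday is March 1.
1 November 2025 is a Saturday, so the first Friday is November 7.
At the standard offset (UTC−02:30), 19:41 UTC − 2h30m = 17:11 Halast Zone standard time.
The standard-time date in Halast Zone, October 30, 2025, lies within the daylight-saving period (1 March – 7 November), so Halast Zone is on daylight time, UTC−01:30.
19:41 UTC − 1h30m = 18:11 local.

18:11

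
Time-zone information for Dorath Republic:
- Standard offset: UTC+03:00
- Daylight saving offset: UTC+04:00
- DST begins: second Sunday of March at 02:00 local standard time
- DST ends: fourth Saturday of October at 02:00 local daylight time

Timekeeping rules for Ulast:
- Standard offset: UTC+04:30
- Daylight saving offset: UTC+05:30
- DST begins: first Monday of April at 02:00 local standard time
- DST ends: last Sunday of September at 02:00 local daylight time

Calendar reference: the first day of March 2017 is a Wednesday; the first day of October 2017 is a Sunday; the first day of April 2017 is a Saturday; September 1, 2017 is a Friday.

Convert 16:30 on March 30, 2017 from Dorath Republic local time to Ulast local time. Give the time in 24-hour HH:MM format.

17:00

1 March 2017 is a Wednesday, so the first Sunday is March 5 and the second is March 12.
1 October 2017 is a Sunday, so the first Saturday is October 7 and the fourth is October 28.
March 30, 2017 lies within the daylight-saving period (12 March – 28 October), so Dorath Republic is on daylight time, UTC+04:00.
16:30 Dorath Republic − 4h = 12:30 UTC.
1 April 2017 is a Saturday, so the first Monday is April 3.
1 September 2017 is a Friday, so Sundays fall on 3, 10, 17, 24; the last is September 24.
At the standard offset (UTC+04:30), 12:30 UTC + 4h30m = 17:00 Ulast standard time.
The standard-time date in Ulast, March 30, 2017, does not fall between 3 April and 24 September, so daylight saving is not in effect and Ulast is at UTC+04:30.
12:30 UTC + 4h30m = 17:00 Ulast.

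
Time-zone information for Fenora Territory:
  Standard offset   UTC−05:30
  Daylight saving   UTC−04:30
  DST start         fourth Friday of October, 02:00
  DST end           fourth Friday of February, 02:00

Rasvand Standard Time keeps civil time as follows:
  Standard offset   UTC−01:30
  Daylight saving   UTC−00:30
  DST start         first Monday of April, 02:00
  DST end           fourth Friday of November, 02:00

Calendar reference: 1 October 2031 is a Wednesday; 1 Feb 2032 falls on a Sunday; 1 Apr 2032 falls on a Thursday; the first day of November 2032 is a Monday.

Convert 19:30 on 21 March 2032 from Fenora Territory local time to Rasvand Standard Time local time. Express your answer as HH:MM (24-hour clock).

23:30

1 October 2031 is a Wednesday, so the first Friday is October 3 and the fourth is October 24.
1 February 2032 is a Sunday, so the first Friday is February 6 and the fourth is February 27.
Daylight saving runs 24 October 2031 – 27 February 2032; 21 March 2032 is outside that window, so Fenora Territory is on standard time at UTC−05:30.
19:30 Fenora Territory + 5h30m = 01:00 UTC (rolling into the next day, 22 March 2032).
1 April 2032 is a Thursday, so the first Monday is April 5.
1 November 2032 is a Monday, so the first Friday is November 5 and the fourth is November 26.
At the standard offset (UTC−01:30), 01:00 UTC − 1h30m = 23:30 Rasvand Standard Time standard time (rolling into the previous day, 21 March 2032).
The standard-time date in Rasvand Standard Time, 21 March 2032, does not fall between 5 April and 26 November, so daylight saving is not in effect and Rasvand Standard Time is at UTC−01:30.
01:00 UTC − 1h30m = 23:30 Rasvand Standard Time (rolling into the previous day, 21 March 2032).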